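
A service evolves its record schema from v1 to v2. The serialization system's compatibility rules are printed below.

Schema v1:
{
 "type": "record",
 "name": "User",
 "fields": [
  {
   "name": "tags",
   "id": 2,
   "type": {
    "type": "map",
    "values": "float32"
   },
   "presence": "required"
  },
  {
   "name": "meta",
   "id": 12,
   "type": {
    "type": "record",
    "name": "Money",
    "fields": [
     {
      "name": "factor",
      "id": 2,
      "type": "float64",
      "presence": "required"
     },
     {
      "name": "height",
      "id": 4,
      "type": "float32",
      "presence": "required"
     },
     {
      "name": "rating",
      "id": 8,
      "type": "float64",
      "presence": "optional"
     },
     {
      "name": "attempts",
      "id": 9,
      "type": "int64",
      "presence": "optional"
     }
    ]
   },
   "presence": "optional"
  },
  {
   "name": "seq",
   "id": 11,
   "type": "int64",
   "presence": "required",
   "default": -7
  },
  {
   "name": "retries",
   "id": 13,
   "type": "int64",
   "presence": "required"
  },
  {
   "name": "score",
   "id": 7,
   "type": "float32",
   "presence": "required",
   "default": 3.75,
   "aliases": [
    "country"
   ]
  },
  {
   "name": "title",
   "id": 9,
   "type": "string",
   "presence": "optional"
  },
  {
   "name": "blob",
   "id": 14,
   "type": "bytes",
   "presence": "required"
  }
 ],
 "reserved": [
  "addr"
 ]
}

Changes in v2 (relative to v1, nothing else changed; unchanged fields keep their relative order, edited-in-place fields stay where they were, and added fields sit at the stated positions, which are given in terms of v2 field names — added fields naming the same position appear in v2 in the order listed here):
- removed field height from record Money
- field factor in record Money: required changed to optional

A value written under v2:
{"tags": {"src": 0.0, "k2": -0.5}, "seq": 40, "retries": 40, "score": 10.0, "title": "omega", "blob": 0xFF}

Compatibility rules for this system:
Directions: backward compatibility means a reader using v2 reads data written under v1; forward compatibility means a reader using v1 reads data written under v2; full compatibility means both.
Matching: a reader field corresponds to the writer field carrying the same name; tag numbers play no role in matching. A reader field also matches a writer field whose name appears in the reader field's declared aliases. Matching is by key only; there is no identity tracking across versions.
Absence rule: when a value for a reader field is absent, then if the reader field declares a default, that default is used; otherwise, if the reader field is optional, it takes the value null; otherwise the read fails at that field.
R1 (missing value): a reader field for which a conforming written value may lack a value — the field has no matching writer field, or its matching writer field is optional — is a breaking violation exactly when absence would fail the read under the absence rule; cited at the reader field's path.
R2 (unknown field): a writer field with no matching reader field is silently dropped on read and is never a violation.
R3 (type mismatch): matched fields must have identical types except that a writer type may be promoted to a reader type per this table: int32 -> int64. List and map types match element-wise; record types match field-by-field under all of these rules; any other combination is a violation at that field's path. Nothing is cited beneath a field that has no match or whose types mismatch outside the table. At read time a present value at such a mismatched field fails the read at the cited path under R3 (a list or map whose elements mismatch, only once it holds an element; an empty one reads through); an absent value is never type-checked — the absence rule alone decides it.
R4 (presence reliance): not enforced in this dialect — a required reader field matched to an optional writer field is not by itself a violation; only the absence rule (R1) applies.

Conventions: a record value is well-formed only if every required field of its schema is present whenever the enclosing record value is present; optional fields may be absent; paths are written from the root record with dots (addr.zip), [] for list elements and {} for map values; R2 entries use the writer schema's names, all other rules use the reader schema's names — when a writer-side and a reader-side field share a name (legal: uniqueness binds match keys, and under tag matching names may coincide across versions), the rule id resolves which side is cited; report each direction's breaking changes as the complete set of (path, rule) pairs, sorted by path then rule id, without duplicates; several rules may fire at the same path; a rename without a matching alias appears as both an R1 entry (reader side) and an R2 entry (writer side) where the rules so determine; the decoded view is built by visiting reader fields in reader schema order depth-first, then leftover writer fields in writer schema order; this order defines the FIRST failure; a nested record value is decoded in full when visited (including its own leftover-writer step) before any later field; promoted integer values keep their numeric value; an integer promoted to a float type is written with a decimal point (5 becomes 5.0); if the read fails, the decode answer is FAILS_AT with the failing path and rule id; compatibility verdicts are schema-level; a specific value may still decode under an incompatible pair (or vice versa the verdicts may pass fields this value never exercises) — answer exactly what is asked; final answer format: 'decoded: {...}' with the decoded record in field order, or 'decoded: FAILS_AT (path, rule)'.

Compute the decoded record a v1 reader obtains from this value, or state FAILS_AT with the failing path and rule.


decoded: {"tags": {"src": 0.0, "k2": -0.5}, "meta": null, "seq": 40, "retries": 40, "score": 10.0, "title": "omega", "blob": 0xFF}

each type pair in User: writer, then reader
migrating the User value to v1:
  tags := {"src": 0.0, "k2": -0.5}
  meta := null (absent, optional -> null)
  seq := 40
  retries := 40
  score := 10.0
  title := "omega"
  blob := 0xFF
  => decoded: {"tags": {"src": 0.0, "k2": -0.5}, "meta": null, "seq": 40, "retries": 40, "score": 10.0, "title": "omega", "blob": 0xFF}
remaining User differences; none change what is asked:
  removed field height from record Money -> schema-level compatibility only; this User value's decode is unchanged
  field factor in record Money: required changed to optional -> schema-level compatibility only; this User value's decode is unchanged


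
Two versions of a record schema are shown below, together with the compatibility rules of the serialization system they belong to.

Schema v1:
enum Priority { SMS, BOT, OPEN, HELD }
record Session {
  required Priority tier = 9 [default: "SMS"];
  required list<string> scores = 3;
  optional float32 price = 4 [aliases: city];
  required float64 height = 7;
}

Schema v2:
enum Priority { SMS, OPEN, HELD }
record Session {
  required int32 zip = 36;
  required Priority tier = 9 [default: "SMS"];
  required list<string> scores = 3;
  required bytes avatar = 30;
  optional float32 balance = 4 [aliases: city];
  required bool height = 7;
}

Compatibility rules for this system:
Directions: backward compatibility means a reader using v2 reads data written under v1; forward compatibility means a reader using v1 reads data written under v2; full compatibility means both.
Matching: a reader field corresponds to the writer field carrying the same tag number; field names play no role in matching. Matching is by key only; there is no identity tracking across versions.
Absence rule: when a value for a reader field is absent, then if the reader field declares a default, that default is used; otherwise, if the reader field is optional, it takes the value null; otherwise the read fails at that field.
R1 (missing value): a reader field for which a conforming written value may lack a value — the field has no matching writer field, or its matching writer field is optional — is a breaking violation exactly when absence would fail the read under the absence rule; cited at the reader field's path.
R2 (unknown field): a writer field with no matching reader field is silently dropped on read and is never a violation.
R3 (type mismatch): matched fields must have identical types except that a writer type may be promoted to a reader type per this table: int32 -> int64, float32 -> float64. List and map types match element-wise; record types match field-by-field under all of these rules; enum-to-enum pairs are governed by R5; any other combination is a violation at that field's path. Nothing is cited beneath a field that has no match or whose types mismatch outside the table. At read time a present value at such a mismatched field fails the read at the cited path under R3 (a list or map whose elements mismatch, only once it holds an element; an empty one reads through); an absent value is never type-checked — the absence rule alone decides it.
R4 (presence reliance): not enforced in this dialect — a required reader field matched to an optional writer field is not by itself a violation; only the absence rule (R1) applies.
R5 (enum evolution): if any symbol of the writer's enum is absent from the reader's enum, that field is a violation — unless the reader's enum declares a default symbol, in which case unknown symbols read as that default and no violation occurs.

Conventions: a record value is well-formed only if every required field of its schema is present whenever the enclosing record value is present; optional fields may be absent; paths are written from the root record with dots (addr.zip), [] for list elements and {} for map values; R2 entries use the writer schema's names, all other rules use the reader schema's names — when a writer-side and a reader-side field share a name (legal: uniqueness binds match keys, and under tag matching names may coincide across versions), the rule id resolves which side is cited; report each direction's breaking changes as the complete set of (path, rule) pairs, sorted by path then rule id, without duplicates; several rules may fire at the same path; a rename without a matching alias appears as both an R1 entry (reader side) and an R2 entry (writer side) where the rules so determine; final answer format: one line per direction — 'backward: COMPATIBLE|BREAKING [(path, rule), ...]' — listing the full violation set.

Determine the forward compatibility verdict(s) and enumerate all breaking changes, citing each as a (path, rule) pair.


forward: BREAKING [(height, R3)]

each type pair in Session: writer, then reader
forward pass over Session, reader schema v1, writer schema v2:
  writer required, Priority -> Priority: reader tier maps from writer tier
  writer required, list<string> -> list<string>: reader scores maps from writer scores
  writer optional, float32 -> float32: reader price maps from writer balance
  writer required, bool -> float64: reader height maps from writer height
  writer field zip has no reader counterpart
  writer field avatar has no reader counterpart
  breaking: (height, R3)
  => 1 violation(s): forward is BREAKING for Session
the rest of the Session diff is inert for this question:
  added field zip to record Session: required int32, tag 36 (in v2 it sits immediately before tier) -> its effect on Session is confined to the backward direction, not asked
  enum Priority (field tier in record Session): symbol BOT removed -> its effect on Session is confined to the backward direction, not asked
  renamed field price to balance in record Session -> inert for the asked Session verdict: nothing fires
  added field avatar to record Session: required bytes, tag 30 (in v2 it sits immediately before balance) -> its effect on Session is confined to the backward direction, not asked


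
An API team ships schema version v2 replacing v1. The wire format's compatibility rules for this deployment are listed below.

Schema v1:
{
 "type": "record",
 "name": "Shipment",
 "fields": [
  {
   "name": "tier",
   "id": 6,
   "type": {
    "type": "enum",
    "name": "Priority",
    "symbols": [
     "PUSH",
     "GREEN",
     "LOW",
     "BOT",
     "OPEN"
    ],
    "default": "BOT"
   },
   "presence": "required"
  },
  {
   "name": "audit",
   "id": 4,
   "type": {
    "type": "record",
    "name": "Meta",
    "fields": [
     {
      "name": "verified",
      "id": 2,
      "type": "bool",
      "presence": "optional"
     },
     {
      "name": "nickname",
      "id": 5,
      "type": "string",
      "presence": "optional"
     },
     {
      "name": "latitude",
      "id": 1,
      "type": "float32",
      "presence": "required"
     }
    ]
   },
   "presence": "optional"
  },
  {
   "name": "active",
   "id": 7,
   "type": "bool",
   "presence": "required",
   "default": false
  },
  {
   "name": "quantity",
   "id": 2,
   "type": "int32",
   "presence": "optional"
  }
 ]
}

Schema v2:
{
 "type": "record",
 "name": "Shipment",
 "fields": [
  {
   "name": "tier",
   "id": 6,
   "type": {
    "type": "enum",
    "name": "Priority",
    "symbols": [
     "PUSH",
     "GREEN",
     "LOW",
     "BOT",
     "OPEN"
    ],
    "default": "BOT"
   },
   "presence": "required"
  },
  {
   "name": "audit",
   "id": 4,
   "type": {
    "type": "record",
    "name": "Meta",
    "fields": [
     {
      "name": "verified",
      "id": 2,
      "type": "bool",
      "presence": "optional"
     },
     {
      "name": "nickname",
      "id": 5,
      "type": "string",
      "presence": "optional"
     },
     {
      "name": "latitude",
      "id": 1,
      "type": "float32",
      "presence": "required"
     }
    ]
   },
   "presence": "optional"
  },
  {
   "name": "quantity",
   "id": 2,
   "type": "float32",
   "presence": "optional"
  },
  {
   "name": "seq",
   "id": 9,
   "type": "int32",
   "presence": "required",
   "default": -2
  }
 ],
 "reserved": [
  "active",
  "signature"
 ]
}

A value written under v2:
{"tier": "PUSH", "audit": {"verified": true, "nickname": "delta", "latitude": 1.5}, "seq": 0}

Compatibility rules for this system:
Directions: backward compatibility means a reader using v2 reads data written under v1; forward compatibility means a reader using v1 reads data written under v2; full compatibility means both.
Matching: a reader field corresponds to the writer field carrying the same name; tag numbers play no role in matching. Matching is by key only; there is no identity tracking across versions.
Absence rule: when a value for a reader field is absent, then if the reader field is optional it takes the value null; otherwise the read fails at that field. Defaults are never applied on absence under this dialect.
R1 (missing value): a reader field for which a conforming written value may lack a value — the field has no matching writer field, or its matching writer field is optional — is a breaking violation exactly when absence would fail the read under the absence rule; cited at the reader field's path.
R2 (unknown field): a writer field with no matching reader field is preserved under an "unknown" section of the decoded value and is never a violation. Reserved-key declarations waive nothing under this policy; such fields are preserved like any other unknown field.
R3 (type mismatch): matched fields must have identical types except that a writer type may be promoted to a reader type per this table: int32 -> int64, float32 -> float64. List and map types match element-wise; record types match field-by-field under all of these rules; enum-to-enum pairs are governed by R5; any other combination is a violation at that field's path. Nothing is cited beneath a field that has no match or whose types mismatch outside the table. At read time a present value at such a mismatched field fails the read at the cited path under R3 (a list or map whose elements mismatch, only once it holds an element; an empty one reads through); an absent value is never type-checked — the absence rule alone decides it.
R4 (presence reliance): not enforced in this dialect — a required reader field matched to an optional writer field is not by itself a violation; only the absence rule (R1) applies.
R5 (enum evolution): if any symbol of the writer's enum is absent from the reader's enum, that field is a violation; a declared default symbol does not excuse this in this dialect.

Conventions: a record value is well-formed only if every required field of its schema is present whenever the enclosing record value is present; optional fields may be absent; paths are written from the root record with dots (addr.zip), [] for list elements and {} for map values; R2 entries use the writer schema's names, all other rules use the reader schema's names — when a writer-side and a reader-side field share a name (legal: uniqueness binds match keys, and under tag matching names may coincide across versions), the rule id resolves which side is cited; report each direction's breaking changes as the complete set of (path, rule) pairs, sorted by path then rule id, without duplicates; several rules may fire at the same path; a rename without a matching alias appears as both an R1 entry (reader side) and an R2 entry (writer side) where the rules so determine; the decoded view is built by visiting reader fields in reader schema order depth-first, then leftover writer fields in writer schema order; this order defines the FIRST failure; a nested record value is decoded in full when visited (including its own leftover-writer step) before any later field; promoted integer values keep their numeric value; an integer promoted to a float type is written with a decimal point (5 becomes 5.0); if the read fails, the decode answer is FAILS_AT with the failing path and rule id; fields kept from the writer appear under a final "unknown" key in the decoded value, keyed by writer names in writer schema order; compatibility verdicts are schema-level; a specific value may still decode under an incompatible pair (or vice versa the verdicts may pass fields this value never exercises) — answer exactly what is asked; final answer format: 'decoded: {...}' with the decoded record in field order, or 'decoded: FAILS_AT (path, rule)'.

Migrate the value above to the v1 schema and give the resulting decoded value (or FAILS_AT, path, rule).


decoded: FAILS_AT (active, R1)

arrows below run writer -> reader for Shipment
decode (reader v1):
  tier := "PUSH"
  audit.verified := true
  audit.nickname := "delta"
  audit.latitude := 1.5
  read fails at active under R1 (no fill)
  => FAILS_AT (active, R1)
checking off the Shipment differences that do not matter here:
  field quantity in record Shipment: type int32 changed to float32 -> a verdict-level change on Shipment — the shown value reads the same
  added field seq to record Shipment: required int32, tag 9, default -2 (in v2 it sits last) -> a verdict-level change on Shipment — the shown value reads the same


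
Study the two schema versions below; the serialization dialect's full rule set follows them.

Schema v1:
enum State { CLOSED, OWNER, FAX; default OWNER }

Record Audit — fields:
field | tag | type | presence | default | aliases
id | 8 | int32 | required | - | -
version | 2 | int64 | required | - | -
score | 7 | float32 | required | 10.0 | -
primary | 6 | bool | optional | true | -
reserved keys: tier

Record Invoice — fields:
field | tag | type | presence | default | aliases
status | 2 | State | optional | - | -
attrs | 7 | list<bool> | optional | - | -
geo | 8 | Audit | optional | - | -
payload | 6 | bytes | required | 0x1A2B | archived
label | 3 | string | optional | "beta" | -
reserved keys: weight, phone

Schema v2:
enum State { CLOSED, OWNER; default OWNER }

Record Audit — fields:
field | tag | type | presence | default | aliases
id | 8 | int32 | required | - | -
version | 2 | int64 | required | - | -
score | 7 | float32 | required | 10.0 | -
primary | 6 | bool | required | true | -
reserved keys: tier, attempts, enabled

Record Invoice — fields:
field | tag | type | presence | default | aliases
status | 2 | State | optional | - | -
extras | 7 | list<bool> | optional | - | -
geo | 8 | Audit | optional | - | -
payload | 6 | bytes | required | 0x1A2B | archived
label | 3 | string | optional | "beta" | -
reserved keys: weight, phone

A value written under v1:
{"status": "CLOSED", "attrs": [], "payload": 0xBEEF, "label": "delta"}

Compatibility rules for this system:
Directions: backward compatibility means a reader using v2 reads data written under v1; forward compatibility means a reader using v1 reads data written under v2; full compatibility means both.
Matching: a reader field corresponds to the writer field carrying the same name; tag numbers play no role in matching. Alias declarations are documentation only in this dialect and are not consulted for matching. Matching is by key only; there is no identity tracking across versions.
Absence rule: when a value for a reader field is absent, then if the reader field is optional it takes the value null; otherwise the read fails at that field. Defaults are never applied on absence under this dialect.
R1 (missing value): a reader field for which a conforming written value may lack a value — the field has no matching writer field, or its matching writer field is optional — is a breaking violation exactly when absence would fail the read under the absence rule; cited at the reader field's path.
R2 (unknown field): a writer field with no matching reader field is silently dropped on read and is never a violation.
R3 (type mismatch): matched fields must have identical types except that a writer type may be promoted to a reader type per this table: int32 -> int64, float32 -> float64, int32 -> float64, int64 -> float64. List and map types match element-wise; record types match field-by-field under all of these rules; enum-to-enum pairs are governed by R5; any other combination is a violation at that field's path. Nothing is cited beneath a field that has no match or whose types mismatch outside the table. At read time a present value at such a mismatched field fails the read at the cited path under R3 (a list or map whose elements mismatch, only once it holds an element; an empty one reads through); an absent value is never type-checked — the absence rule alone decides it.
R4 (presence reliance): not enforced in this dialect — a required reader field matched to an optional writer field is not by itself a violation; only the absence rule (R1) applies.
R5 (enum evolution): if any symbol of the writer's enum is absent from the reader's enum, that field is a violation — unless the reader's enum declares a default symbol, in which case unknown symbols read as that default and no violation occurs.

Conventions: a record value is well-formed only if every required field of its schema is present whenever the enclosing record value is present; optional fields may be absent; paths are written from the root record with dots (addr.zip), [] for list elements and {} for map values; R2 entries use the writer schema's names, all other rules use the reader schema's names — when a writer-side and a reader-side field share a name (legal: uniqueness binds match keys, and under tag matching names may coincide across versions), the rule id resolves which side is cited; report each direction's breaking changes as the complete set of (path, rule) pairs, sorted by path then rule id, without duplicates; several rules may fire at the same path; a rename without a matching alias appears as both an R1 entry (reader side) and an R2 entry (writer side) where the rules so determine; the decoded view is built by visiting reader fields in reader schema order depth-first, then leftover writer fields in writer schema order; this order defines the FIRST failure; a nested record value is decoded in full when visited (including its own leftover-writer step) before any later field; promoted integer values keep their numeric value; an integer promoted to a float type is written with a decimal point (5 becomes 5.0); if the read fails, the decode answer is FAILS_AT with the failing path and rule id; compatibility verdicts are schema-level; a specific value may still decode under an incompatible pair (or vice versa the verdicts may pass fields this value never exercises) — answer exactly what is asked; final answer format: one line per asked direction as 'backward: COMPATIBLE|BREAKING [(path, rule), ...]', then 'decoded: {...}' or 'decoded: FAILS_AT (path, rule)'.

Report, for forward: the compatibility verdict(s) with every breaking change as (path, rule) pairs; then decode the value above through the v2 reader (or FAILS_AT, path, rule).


forward: COMPATIBLE []; decoded: {"status": "CLOSED", "extras": null, "geo": null, "payload": 0xBEEF, "label": "delta"}

arrows below run writer -> reader for Invoice
forward analysis of Invoice with v1 as reader and v2 as writer:
  status: State -> State, writer optional; from status
  attrs: no writer-side match
  geo: Audit -> Audit, writer optional; from geo
  payload: bytes -> bytes, writer required; from payload
  label: string -> string, writer optional; from label
  leftover writer field: extras
  geo.id: int32 -> int32, writer required; from geo.id
  geo.version: int64 -> int64, writer required; from geo.version
  geo.score: float32 -> float32, writer required; from geo.score
  geo.primary: bool -> bool, writer required; from geo.primary
  => forward: COMPATIBLE
decode walk for Invoice under reader schema v2:
  status := "CLOSED"
  extras := null (missing; optional => null)
  geo := null (missing; optional => null)
  payload := 0xBEEF
  label := "delta"
  writer attrs: no reader field; dropped
  => decoded: {"status": "CLOSED", "extras": null, "geo": null, "payload": 0xBEEF, "label": "delta"}
the rest of the Invoice diff is inert for this question:
  enum State (field status in record Invoice): symbol FAX removed -> no rule fires on it in Invoice's dialect; the asked verdict holds
  field primary in record Audit: optional changed to required -> fires only in the backward direction of Invoice, which is not asked here


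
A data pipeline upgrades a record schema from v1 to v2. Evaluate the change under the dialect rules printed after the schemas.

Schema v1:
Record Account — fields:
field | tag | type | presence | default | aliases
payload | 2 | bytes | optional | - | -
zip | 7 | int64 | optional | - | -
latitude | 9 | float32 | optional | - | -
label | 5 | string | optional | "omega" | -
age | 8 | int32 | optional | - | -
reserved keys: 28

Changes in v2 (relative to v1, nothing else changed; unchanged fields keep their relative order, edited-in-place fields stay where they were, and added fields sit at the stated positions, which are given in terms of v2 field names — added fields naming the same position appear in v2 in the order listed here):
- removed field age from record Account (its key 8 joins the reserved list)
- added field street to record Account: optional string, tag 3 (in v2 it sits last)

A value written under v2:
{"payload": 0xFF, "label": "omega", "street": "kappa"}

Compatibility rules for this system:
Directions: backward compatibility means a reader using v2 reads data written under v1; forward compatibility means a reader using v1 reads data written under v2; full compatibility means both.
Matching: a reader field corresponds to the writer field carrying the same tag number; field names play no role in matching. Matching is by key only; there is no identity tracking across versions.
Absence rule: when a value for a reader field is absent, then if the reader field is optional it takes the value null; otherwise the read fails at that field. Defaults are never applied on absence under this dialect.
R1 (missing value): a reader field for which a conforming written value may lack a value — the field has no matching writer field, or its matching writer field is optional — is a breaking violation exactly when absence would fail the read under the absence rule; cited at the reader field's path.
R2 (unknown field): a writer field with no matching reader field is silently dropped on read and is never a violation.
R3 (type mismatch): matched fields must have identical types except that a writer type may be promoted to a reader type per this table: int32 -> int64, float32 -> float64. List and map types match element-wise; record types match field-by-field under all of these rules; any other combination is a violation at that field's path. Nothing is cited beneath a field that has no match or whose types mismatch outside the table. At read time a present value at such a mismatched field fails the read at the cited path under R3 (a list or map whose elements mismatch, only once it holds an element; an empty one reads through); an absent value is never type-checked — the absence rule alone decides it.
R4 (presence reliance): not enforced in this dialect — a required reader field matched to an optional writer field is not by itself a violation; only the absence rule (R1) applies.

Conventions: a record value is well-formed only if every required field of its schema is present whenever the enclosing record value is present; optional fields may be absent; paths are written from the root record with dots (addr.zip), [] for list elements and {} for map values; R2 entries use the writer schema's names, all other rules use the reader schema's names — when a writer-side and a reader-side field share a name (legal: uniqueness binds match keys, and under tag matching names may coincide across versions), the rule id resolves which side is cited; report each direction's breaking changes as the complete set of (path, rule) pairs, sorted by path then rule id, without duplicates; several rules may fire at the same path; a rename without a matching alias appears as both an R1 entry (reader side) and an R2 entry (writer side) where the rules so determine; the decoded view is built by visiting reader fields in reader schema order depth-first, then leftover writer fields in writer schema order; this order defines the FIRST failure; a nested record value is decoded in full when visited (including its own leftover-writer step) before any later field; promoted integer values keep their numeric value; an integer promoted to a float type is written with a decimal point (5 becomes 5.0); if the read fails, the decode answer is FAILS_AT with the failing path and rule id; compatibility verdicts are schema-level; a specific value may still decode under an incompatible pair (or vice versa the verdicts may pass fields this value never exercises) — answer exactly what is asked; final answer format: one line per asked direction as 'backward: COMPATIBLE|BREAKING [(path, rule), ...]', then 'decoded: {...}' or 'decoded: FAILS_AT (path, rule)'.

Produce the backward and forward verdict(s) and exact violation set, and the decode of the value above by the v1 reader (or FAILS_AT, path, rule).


in Account below, arrows point writer -> reader
checking backward for Account: reader v2 against writer v1:
  bytes -> bytes, writer optional: payload aligns to payload
  int64 -> int64, writer optional: zip aligns to zip
  float32 -> float32, writer optional: latitude aligns to latitude
  string -> string, writer optional: label aligns to label
  no writer field matches reader street
  writer field age has no reader counterpart
  nothing fires on Account: backward is COMPATIBLE
checking forward for Account: reader v1 against writer v2:
  bytes -> bytes, writer optional: payload aligns to payload
  int64 -> int64, writer optional: zip aligns to zip
  float32 -> float32, writer optional: latitude aligns to latitude
  string -> string, writer optional: label aligns to label
  no writer field matches reader age
  writer field street has no reader counterpart
  nothing fires on Account: forward is COMPATIBLE
migrating the Account value to v1:
  payload := 0xFF
  zip := null (absent, optional -> null)
  latitude := null (absent, optional -> null)
  label := "omega"
  age := null (absent, optional -> null)
  writer street: unknown -> dropped
  => decoded: {"payload": 0xFF, "zip": null, "latitude": null, "label": "omega", "age": null}

backward: COMPATIBLE []; forward: COMPATIBLE []; decoded: {"payload": 0xFF, "zip": null, "latitude": null, "label": "omega", "age": null}


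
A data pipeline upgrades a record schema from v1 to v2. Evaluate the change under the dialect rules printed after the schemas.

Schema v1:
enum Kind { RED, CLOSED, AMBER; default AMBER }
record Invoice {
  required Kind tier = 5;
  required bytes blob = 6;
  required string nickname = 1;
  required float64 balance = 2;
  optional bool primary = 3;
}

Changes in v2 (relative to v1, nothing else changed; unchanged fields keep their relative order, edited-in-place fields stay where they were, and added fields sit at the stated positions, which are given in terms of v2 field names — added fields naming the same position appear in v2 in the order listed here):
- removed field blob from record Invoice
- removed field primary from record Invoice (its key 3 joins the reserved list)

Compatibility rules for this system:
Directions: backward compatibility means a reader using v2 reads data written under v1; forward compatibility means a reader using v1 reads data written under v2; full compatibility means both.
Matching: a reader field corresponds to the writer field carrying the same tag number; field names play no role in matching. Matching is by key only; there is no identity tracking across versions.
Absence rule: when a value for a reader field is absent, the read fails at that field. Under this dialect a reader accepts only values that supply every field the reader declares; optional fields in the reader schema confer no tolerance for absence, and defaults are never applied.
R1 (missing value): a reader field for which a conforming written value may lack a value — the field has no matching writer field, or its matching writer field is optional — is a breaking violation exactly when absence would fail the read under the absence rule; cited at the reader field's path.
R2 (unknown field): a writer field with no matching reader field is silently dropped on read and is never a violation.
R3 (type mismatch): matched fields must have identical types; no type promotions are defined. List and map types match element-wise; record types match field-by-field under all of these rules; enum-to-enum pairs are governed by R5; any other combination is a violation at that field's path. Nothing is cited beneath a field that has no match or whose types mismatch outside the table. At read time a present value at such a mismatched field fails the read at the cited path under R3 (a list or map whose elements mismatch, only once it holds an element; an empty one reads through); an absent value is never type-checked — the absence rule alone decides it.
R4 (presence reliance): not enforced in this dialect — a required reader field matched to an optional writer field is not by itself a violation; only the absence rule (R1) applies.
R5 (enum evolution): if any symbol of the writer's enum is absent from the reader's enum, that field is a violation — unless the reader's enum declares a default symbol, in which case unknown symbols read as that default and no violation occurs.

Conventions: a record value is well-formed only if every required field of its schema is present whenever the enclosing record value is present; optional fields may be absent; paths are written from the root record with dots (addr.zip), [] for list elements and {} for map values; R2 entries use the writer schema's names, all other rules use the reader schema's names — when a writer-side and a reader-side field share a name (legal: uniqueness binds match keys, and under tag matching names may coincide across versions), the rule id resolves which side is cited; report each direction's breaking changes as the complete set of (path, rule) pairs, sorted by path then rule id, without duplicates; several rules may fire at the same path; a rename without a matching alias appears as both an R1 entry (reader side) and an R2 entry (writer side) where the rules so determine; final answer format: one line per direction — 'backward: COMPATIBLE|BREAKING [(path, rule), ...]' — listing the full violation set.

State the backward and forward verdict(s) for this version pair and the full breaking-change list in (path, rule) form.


in Invoice below, arrows point writer -> reader
backward analysis of Invoice with v2 as reader and v1 as writer:
  tier <- tier (Kind -> Kind, writer required)
  nickname <- nickname (string -> string, writer required)
  balance <- balance (float64 -> float64, writer required)
  writer field blob has no reader counterpart
  writer field primary has no reader counterpart
  => backward verdict for Invoice: COMPATIBLE, no violations
forward analysis of Invoice with v1 as reader and v2 as writer:
  tier <- tier (Kind -> Kind, writer required)
  blob: no writer-side match
  nickname <- nickname (string -> string, writer required)
  balance <- balance (float64 -> float64, writer required)
  primary: no writer-side match
  breaking: (blob, R1)
  breaking: (primary, R1)
  => forward: BREAKING (2)

backward: COMPATIBLE []; forward: BREAKING [(blob, R1), (primary, R1)]


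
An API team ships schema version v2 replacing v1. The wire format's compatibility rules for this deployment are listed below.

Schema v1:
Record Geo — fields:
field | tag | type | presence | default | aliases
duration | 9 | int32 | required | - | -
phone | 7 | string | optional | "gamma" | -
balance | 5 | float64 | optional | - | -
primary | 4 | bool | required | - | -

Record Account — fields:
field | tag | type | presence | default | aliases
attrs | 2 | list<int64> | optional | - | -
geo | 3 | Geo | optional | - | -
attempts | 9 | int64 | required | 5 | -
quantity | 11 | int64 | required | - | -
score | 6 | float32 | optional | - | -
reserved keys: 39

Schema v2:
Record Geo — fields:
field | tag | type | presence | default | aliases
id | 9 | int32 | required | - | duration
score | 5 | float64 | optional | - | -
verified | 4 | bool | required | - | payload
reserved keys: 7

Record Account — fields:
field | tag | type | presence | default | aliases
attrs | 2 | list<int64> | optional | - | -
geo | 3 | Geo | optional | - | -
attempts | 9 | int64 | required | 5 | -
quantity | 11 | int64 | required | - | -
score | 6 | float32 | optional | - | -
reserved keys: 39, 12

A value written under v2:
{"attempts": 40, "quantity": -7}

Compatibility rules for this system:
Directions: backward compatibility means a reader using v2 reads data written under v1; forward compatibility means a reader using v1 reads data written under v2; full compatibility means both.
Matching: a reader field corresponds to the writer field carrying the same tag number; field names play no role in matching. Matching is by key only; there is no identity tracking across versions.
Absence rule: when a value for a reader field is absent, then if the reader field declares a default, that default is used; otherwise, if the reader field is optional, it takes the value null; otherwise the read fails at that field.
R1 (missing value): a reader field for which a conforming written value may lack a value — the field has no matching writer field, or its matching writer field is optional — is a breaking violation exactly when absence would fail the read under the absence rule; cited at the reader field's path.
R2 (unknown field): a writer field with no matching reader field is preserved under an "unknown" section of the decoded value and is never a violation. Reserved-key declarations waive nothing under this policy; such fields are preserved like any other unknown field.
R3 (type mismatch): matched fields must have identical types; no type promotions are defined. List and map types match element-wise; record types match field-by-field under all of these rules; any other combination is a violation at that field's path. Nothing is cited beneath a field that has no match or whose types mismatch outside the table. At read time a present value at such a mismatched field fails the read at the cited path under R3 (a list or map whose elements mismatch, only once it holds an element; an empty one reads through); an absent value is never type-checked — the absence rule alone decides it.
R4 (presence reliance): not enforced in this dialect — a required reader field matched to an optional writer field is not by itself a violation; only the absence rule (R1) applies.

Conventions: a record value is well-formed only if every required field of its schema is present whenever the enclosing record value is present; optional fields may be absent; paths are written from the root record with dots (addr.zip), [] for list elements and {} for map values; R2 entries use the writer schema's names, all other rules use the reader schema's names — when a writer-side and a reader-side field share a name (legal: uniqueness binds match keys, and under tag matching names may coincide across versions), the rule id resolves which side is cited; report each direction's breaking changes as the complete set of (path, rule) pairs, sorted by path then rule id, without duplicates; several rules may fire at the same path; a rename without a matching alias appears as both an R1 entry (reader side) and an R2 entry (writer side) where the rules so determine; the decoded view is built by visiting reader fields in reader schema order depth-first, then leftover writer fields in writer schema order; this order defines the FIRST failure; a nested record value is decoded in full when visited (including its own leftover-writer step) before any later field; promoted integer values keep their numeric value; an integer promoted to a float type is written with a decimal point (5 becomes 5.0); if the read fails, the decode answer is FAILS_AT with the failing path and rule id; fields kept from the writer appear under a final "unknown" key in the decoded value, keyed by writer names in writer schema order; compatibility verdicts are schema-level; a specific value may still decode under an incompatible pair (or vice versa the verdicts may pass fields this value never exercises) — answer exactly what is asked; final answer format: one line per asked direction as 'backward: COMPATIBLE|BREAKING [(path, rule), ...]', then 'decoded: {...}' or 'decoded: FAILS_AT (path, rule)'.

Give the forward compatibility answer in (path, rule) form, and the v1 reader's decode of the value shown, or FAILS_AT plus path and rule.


forward: COMPATIBLE []; decoded: {"attrs": null, "geo": null, "attempts": 40, "quantity": -7, "score": null}

each type pair in Account: writer, then reader
forward pass over Account, reader schema v1, writer schema v2:
  attrs: list<int64> -> list<int64>, writer optional; from attrs
  geo: Geo -> Geo, writer optional; from geo
  attempts: int64 -> int64, writer required; from attempts
  quantity: int64 -> int64, writer required; from quantity
  score: float32 -> float32, writer optional; from score
  geo.duration: int32 -> int32, writer required; from geo.id
  geo.phone has no writer counterpart
  geo.balance: float64 -> float64, writer optional; from geo.score
  geo.primary: bool -> bool, writer required; from geo.verified
  => no violations; forward on Account: COMPATIBLE
migrating the Account value to v1:
  attrs := null (absent, optional -> null)
  geo := null (absent, optional -> null)
  attempts := 40
  quantity := -7
  score := null (absent, optional -> null)
  => decoded: {"attrs": null, "geo": null, "attempts": 40, "quantity": -7, "score": null}
the rest of the Account diff is inert for this question:
  renamed field primary to verified in record Geo -> inert for the asked Account verdict: nothing fires
  renamed field duration to id in record Geo (alias duration declared on the renamed field) -> inert for the asked Account verdict: nothing fires
  removed field phone from record Geo (its key 7 joins the reserved list) -> inert for the asked Account verdict: nothing fires
  renamed field balance to score in record Geo -> inert for the asked Account verdict: nothing fires
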